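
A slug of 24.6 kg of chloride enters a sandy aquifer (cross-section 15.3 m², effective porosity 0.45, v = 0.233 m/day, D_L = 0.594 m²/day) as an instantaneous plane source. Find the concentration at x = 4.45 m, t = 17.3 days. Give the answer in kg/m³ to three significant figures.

0.313 kg/m³

For an instantaneous plane source, C(x,t) = M/(n_e·A·√(4πDt)) · exp(−(x−vt)²/(4Dt)), with n_e·A the pore (flow) area.
Plume center vt = 0.233 × 17.3 = 4.0309 m, so the well at 4.45 m is 0.4191 m downgradient of the peak.
√(4πDt) = 11.36 m, giving peak height M/(n_e·A·√(4πDt)) = 24.6/(0.45 × 15.3 × 11.36) = 0.3145 kg/m³.
(x−vt)²/(4Dt) = (0.4191)²/(4 × 0.594 × 17.3) = 0.004273; exp(−0.004273) = 0.9957.
C = 0.3145 × 0.9957 = 0.313 kg/m³.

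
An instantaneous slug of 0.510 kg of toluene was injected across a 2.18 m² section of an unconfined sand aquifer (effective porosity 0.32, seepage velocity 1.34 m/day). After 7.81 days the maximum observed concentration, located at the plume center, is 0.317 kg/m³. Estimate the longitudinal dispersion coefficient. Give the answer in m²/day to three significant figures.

At the plume center C_max = M/(n_e·A·√(4πDt)), so D = M²/(4πt·(n_e·A·C_max)²).
n_e·A·C_max = 0.32 × 2.18 × 0.317 = 0.2211 kg/m.
D = 0.510²/(4π × 7.81 × 0.2211²) = 0.0542 m²/day.

0.0542 m²/day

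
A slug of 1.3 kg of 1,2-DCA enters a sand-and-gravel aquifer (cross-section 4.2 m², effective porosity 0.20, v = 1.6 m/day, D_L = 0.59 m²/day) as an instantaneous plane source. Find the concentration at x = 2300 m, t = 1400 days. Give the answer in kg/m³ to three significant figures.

For an instantaneous plane source, C(x,t) = M/(n_e·A·√(4πDt)) · exp(−(x−vt)²/(4Dt)), with n_e·A the pore (flow) area.
Plume center vt = 1.6 × 1400 = 2240 m, so the well at 2300 m is 60 m downgradient of the peak.
√(4πDt) = 101.9 m, giving peak height M/(n_e·A·√(4πDt)) = 1.3/(0.20 × 4.2 × 101.9) = 0.01519 kg/m³.
(x−vt)²/(4Dt) = (60)²/(4 × 0.59 × 1400) = 1.090; exp(−1.090) = 0.3362.
C = 0.01519 × 0.3362 = 0.00511 kg/m³.

0.00511 kg/m³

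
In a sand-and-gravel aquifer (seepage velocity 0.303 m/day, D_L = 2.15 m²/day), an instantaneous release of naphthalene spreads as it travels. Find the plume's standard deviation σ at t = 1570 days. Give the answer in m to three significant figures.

82.2 m

Dispersive spreading gives a Gaussian with σ² = 2Dt; advection only shifts the center.
σ = √(2 × 2.15 × 1570) = 82.2 m.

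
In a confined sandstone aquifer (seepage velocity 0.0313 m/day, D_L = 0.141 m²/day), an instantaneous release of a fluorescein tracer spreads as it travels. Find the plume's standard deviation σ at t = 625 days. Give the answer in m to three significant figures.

13.3 m

Dispersive spreading gives a Gaussian with σ² = 2Dt; advection only shifts the center.
σ = √(2 × 0.141 × 625) = 13.3 m.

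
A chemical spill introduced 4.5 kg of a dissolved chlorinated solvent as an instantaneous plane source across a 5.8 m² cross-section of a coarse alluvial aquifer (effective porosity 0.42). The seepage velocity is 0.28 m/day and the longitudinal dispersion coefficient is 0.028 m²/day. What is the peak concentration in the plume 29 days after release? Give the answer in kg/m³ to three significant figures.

0.578 kg/m³

The peak of an instantaneous 1D plume sits at x = vt; there the Gaussian factor is 1 and C_max = M/(n_e·A·√(4πDt)), where n_e·A is the pore area the mass is dissolved in.
√(4πDt) = √(4π × 0.028 × 29) = 3.194 m, so C_max = 4.5/(0.42 × 5.8 × 3.194) = 0.578 kg/m³.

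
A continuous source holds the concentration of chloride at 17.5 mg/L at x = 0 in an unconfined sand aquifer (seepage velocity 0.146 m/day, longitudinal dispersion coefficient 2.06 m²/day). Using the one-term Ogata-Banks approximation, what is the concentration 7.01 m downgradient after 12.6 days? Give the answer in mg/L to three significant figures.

For a continuous step input, C/C₀ ≈ ½·erfc((x−vt)/(2√(Dt))).
vt = 0.146 × 12.6 = 1.8396 m and 2√(Dt) = 2√(2.06 × 12.6) = 10.19 m.
Argument (x−vt)/(2√(Dt)) = (7.01 − 1.8396)/10.19 = 0.5074; ½·erfc(0.5074) = 0.2365.
C = 17.5 × 0.2365 = 4.14 mg/L.

4.14 mg/L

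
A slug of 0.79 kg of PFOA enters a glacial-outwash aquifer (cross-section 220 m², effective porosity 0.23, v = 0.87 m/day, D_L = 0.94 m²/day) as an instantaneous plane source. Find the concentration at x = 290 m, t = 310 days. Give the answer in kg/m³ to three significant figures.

For an instantaneous plane source, C(x,t) = M/(n_e·A·√(4πDt)) · exp(−(x−vt)²/(4Dt)), with n_e·A the pore (flow) area.
Plume center vt = 0.87 × 310 = 269.7 m, so the well at 290 m is 20.3 m downgradient of the peak.
√(4πDt) = 60.51 m, giving peak height M/(n_e·A·√(4πDt)) = 0.79/(0.23 × 220 × 60.51) = 0.0002580 kg/m³.
(x−vt)²/(4Dt) = (20.3)²/(4 × 0.94 × 310) = 0.3535; exp(−0.3535) = 0.7022.
C = 0.0002580 × 0.7022 = 0.000181 kg/m³.

0.000181 kg/m³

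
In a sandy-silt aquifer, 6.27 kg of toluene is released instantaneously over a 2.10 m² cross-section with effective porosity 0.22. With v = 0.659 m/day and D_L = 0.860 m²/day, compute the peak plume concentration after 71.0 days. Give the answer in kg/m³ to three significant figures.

0.490 kg/m³

The peak of an instantaneous 1D plume sits at x = vt; there the Gaussian factor is 1 and C_max = M/(n_e·A·√(4πDt)), where n_e·A is the pore area the mass is dissolved in.
√(4πDt) = √(4π × 0.860 × 71.0) = 27.70 m, so C_max = 6.27/(0.22 × 2.10 × 27.70) = 0.490 kg/m³.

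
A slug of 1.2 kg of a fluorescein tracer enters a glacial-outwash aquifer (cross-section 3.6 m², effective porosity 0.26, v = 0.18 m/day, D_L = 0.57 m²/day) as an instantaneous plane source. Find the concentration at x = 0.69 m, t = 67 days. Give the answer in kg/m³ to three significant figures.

For an instantaneous plane source, C(x,t) = M/(n_e·A·√(4πDt)) · exp(−(x−vt)²/(4Dt)), with n_e·A the pore (flow) area.
Plume center vt = 0.18 × 67 = 12.06 m, so the well at 0.69 m is 11.37 m upgradient of the peak.
√(4πDt) = 21.91 m, giving peak height M/(n_e·A·√(4πDt)) = 1.2/(0.26 × 3.6 × 21.91) = 0.05851 kg/m³.
(x−vt)²/(4Dt) = (-11.37)²/(4 × 0.57 × 67) = 0.8463; exp(−0.8463) = 0.4290.
C = 0.05851 × 0.4290 = 0.0251 kg/m³.

0.0251 kg/m³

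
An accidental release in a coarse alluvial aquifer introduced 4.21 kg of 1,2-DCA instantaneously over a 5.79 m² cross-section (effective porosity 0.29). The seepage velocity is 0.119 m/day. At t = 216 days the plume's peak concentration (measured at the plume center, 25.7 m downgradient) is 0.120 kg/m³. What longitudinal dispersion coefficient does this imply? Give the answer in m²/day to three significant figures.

At the plume center C_max = M/(n_e·A·√(4πDt)), so D = M²/(4πt·(n_e·A·C_max)²).
n_e·A·C_max = 0.29 × 5.79 × 0.120 = 0.2015 kg/m.
D = 4.21²/(4π × 216 × 0.2015²) = 0.161 m²/day.

0.161 m²/day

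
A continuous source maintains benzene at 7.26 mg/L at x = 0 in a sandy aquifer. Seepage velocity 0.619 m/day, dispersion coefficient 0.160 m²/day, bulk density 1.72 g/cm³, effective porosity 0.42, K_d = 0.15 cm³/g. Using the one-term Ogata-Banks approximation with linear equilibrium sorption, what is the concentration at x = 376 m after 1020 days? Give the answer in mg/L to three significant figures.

6.22 mg/L

Retardation factor R = 1 + ρ_b·K_d/n = 1 + 1.72 × 0.15/0.42 = 1.614.
Sorption retards both mechanisms: v_R = v/R = 0.3835 m/day, D_R = D/R = 0.09913 m²/day.
v_R·t = 0.3835 × 1020 = 391.17 m; 2√(D_R t) = 20.11 m; argument = (376 − 391.17)/20.11 = -0.7544.
C = C₀ × ½·erfc(-0.7544) = 7.26 × 0.8570 = 6.22 mg/L.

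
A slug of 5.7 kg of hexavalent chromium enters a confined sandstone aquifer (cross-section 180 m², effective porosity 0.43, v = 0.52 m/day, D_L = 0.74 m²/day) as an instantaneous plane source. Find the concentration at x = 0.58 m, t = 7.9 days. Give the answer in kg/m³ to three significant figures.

For an instantaneous plane source, C(x,t) = M/(n_e·A·√(4πDt)) · exp(−(x−vt)²/(4Dt)), with n_e·A the pore (flow) area.
Plume center vt = 0.52 × 7.9 = 4.108 m, so the well at 0.58 m is 3.528 m upgradient of the peak.
√(4πDt) = 8.571 m, giving peak height M/(n_e·A·√(4πDt)) = 5.7/(0.43 × 180 × 8.571) = 0.008592 kg/m³.
(x−vt)²/(4Dt) = (-3.528)²/(4 × 0.74 × 7.9) = 0.5323; exp(−0.5323) = 0.5873.
C = 0.008592 × 0.5873 = 0.00505 kg/m³.

0.00505 kg/m³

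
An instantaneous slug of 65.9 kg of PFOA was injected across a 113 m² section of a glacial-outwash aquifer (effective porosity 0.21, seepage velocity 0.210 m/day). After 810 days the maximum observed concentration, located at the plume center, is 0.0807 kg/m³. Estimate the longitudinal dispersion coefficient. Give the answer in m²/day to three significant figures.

At the plume center C_max = M/(n_e·A·√(4πDt)), so D = M²/(4πt·(n_e·A·C_max)²).
n_e·A·C_max = 0.21 × 113 × 0.0807 = 1.915 kg/m.
D = 65.9²/(4π × 810 × 1.915²) = 0.116 m²/day.

0.116 m²/day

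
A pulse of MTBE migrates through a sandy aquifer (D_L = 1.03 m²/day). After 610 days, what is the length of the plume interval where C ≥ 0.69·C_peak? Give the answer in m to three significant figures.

61.1 m

The plume is Gaussian with σ = √(2Dt) = √(2 × 1.03 × 610) = 35.45 m.
C/C_peak = exp(−Δx²/(2σ²)) = 0.69 ⇒ Δx = σ·√(−2 ln 0.69) = 35.45 × 0.8615 = 30.54 m.
Width = 2Δx = 61.1 m.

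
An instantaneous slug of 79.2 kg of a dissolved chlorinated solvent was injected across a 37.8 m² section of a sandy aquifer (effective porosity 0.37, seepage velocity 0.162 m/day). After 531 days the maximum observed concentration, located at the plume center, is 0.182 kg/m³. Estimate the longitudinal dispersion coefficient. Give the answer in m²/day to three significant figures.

0.145 m²/day

At the plume center C_max = M/(n_e·A·√(4πDt)), so D = M²/(4πt·(n_e·A·C_max)²).
n_e·A·C_max = 0.37 × 37.8 × 0.182 = 2.545 kg/m.
D = 79.2²/(4π × 531 × 2.545²) = 0.145 m²/day.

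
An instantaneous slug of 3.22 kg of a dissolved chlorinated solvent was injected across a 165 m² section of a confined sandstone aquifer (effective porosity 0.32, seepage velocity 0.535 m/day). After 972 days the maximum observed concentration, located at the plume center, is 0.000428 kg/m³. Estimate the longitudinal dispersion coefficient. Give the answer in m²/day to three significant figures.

At the plume center C_max = M/(n_e·A·√(4πDt)), so D = M²/(4πt·(n_e·A·C_max)²).
n_e·A·C_max = 0.32 × 165 × 0.000428 = 0.02260 kg/m.
D = 3.22²/(4π × 972 × 0.02260²) = 1.66 m²/day.

1.66 m²/day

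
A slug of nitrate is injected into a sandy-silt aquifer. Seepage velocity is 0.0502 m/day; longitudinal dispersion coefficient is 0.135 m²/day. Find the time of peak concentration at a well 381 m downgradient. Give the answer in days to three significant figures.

7540 days

For the 1D instantaneous-source solution, setting ∂C/∂t = 0 at fixed x gives v²t² + 2Dt − x² = 0, so t = (√(D² + v²x²) − D)/v².
√(D² + v²x²) = √(0.135² + 0.0502² × 381²) = 19.13; v² = 0.00252004.
t = (19.13 − 0.135)/0.00252004 = 7540 days (vs. the pure-advection estimate x/v = 7590 d).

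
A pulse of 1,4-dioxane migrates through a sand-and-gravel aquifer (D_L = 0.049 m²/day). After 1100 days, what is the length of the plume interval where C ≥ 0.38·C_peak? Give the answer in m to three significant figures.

28.9 m

The plume is Gaussian with σ = √(2Dt) = √(2 × 0.049 × 1100) = 10.38 m.
C/C_peak = exp(−Δx²/(2σ²)) = 0.38 ⇒ Δx = σ·√(−2 ln 0.38) = 10.38 × 1.391 = 14.44 m.
Width = 2Δx = 28.9 m.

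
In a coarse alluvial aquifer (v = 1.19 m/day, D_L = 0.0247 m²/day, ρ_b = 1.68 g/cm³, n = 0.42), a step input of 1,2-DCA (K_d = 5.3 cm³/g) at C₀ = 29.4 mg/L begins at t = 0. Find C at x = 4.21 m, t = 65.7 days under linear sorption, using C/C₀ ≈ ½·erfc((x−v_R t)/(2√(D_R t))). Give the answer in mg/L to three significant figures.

1.06 mg/L

Retardation factor R = 1 + ρ_b·K_d/n = 1 + 1.68 × 5.3/0.42 = 22.20.
Sorption retards both mechanisms: v_R = v/R = 0.05360 m/day, D_R = D/R = 0.001113 m²/day.
v_R·t = 0.05360 × 65.7 = 3.52152 m; 2√(D_R t) = 0.5408 m; argument = (4.21 − 3.52152)/0.5408 = 1.273.
C = C₀ × ½·erfc(1.273) = 29.4 × 0.03591 = 1.06 mg/L.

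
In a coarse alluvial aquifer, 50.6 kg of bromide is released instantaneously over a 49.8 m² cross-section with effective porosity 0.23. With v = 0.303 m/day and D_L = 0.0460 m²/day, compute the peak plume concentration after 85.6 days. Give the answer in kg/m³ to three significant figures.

0.628 kg/m³

The peak of an instantaneous 1D plume sits at x = vt; there the Gaussian factor is 1 and C_max = M/(n_e·A·√(4πDt)), where n_e·A is the pore area the mass is dissolved in.
√(4πDt) = √(4π × 0.0460 × 85.6) = 7.034 m, so C_max = 50.6/(0.23 × 49.8 × 7.034) = 0.628 kg/m³.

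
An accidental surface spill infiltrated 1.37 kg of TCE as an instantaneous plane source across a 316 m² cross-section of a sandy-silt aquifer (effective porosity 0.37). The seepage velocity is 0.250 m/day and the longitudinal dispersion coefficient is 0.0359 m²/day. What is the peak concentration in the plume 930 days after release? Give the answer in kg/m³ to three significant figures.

The peak of an instantaneous 1D plume sits at x = vt; there the Gaussian factor is 1 and C_max = M/(n_e·A·√(4πDt)), where n_e·A is the pore area the mass is dissolved in.
√(4πDt) = √(4π × 0.0359 × 930) = 20.48 m, so C_max = 1.37/(0.37 × 316 × 20.48) = 0.000572 kg/m³.

0.000572 kg/m³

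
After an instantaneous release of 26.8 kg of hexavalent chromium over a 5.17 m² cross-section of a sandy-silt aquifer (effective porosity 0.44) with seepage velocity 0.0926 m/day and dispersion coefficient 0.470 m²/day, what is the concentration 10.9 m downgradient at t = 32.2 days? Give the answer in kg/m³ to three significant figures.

0.303 kg/m³

For an instantaneous plane source, C(x,t) = M/(n_e·A·√(4πDt)) · exp(−(x−vt)²/(4Dt)), with n_e·A the pore (flow) area.
Plume center vt = 0.0926 × 32.2 = 2.98172 m, so the well at 10.9 m is 7.91828 m downgradient of the peak.
√(4πDt) = 13.79 m, giving peak height M/(n_e·A·√(4πDt)) = 26.8/(0.44 × 5.17 × 13.79) = 0.8543 kg/m³.
(x−vt)²/(4Dt) = (7.91828)²/(4 × 0.470 × 32.2) = 1.036; exp(−1.036) = 0.3549.
C = 0.8543 × 0.3549 = 0.303 kg/m³.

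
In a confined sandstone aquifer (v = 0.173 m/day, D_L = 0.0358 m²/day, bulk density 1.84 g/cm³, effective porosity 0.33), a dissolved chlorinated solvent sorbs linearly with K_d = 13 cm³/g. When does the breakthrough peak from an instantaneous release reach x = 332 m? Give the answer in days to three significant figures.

Retardation factor R = 1 + ρ_b·K_d/n = 1 + 1.84 × 13/0.33 = 73.48.
Sorption retards both mechanisms: v_R = v/R = 0.002354 m/day, D_R = D/R = 0.0004872 m²/day.
Peak time from v_R²t² + 2D_R t − x² = 0: t = (√(D_R² + v_R²x²) − D_R)/v_R².
√(D_R² + v_R²x²) = √(0.0004872² + 0.002354² × 332²) = 0.7815; v_R² = 5.541e-06.
t = (0.7815 − 0.0004872)/5.541e-06 = 141000 days.

141000 days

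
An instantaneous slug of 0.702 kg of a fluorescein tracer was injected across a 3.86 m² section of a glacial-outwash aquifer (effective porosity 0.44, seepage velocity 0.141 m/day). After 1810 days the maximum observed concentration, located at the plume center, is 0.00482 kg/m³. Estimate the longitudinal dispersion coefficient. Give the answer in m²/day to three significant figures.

At the plume center C_max = M/(n_e·A·√(4πDt)), so D = M²/(4πt·(n_e·A·C_max)²).
n_e·A·C_max = 0.44 × 3.86 × 0.00482 = 0.008186 kg/m.
D = 0.702²/(4π × 1810 × 0.008186²) = 0.323 m²/day.

0.323 m²/day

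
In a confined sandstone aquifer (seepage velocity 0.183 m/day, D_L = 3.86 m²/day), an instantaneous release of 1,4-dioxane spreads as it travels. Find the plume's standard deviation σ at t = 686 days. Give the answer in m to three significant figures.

Dispersive spreading gives a Gaussian with σ² = 2Dt; advection only shifts the center.
σ = √(2 × 3.86 × 686) = 72.8 m.

72.8 m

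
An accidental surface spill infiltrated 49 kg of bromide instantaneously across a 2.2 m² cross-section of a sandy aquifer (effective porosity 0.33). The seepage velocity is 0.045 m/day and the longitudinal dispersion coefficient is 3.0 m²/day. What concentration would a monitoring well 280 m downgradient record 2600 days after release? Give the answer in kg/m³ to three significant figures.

For an instantaneous plane source, C(x,t) = M/(n_e·A·√(4πDt)) · exp(−(x−vt)²/(4Dt)), with n_e·A the pore (flow) area.
Plume center vt = 0.045 × 2600 = 117 m, so the well at 280 m is 163 m downgradient of the peak.
√(4πDt) = 313.1 m, giving peak height M/(n_e·A·√(4πDt)) = 49/(0.33 × 2.2 × 313.1) = 0.2156 kg/m³.
(x−vt)²/(4Dt) = (163)²/(4 × 3.0 × 2600) = 0.8516; exp(−0.8516) = 0.4267.
C = 0.2156 × 0.4267 = 0.0920 kg/m³.

0.0920 kg/m³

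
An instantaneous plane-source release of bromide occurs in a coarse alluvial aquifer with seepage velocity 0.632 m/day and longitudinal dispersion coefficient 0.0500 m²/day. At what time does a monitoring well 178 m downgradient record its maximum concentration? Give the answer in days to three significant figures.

For the 1D instantaneous-source solution, setting ∂C/∂t = 0 at fixed x gives v²t² + 2Dt − x² = 0, so t = (√(D² + v²x²) − D)/v².
√(D² + v²x²) = √(0.0500² + 0.632² × 178²) = 112.5; v² = 0.399424.
t = (112.5 − 0.0500)/0.399424 = 282 days (vs. the pure-advection estimate x/v = 282 d).

282 days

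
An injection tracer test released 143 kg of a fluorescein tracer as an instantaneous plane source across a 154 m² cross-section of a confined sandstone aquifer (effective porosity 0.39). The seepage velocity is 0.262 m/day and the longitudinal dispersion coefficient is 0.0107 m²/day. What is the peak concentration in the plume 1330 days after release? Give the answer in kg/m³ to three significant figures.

The peak of an instantaneous 1D plume sits at x = vt; there the Gaussian factor is 1 and C_max = M/(n_e·A·√(4πDt)), where n_e·A is the pore area the mass is dissolved in.
√(4πDt) = √(4π × 0.0107 × 1330) = 13.37 m, so C_max = 143/(0.39 × 154 × 13.37) = 0.178 kg/m³.

0.178 kg/m³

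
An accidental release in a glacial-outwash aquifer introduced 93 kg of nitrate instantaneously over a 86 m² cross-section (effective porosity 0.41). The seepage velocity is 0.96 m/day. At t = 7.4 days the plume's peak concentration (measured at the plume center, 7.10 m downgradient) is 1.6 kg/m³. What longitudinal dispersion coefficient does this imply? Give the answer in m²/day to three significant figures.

At the plume center C_max = M/(n_e·A·√(4πDt)), so D = M²/(4πt·(n_e·A·C_max)²).
n_e·A·C_max = 0.41 × 86 × 1.6 = 56.42 kg/m.
D = 93²/(4π × 7.4 × 56.42²) = 0.0292 m²/day.

0.0292 m²/day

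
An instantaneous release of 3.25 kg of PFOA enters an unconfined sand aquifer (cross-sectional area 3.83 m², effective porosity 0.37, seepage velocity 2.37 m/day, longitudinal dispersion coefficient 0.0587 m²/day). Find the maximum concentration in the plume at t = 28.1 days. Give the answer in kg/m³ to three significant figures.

The peak of an instantaneous 1D plume sits at x = vt; there the Gaussian factor is 1 and C_max = M/(n_e·A·√(4πDt)), where n_e·A is the pore area the mass is dissolved in.
√(4πDt) = √(4π × 0.0587 × 28.1) = 4.553 m, so C_max = 3.25/(0.37 × 3.83 × 4.553) = 0.504 kg/m³.

0.504 kg/m³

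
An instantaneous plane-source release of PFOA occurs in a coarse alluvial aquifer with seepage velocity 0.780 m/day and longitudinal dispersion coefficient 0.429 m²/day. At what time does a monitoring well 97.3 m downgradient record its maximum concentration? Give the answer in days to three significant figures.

124 days

For the 1D instantaneous-source solution, setting ∂C/∂t = 0 at fixed x gives v²t² + 2Dt − x² = 0, so t = (√(D² + v²x²) − D)/v².
√(D² + v²x²) = √(0.429² + 0.780² × 97.3²) = 75.90; v² = 0.6084.
t = (75.90 − 0.429)/0.6084 = 124 days (vs. the pure-advection estimate x/v = 125 d).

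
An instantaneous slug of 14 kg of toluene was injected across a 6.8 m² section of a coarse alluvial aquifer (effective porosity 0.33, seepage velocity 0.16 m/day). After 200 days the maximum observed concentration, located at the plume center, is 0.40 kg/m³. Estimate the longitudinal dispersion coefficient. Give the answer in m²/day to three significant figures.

0.0968 m²/day

At the plume center C_max = M/(n_e·A·√(4πDt)), so D = M²/(4πt·(n_e·A·C_max)²).
n_e·A·C_max = 0.33 × 6.8 × 0.40 = 0.8976 kg/m.
D = 14²/(4π × 200 × 0.8976²) = 0.0968 m²/day.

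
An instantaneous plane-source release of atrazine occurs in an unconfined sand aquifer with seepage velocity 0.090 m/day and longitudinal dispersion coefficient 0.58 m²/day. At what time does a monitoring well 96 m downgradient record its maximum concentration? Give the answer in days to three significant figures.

For the 1D instantaneous-source solution, setting ∂C/∂t = 0 at fixed x gives v²t² + 2Dt − x² = 0, so t = (√(D² + v²x²) − D)/v².
√(D² + v²x²) = √(0.58² + 0.090² × 96²) = 8.659; v² = 0.0081.
t = (8.659 − 0.58)/0.0081 = 997 days (vs. the pure-advection estimate x/v = 1070 d).

997 days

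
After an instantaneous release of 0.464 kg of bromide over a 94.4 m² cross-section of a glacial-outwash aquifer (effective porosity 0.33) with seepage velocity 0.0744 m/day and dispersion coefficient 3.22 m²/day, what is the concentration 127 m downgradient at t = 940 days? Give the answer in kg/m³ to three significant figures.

5.84e-05 kg/m³

For an instantaneous plane source, C(x,t) = M/(n_e·A·√(4πDt)) · exp(−(x−vt)²/(4Dt)), with n_e·A the pore (flow) area.
Plume center vt = 0.0744 × 940 = 69.936 m, so the well at 127 m is 57.064 m downgradient of the peak.
√(4πDt) = 195.0 m, giving peak height M/(n_e·A·√(4πDt)) = 0.464/(0.33 × 94.4 × 195.0) = 7.638e-05 kg/m³.
(x−vt)²/(4Dt) = (57.064)²/(4 × 3.22 × 940) = 0.2690; exp(−0.2690) = 0.7641.
C = 7.638e-05 × 0.7641 = 5.84e-05 kg/m³.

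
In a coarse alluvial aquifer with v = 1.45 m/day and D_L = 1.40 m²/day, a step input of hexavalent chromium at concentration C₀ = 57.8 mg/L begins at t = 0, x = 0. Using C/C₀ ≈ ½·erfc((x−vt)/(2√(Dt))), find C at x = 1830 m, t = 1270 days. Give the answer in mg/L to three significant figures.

33.3 mg/L

For a continuous step input, C/C₀ ≈ ½·erfc((x−vt)/(2√(Dt))).
vt = 1.45 × 1270 = 1841.5 m and 2√(Dt) = 2√(1.40 × 1270) = 84.33 m.
Argument (x−vt)/(2√(Dt)) = (1830 − 1841.5)/84.33 = -0.1364; ½·erfc(-0.1364) = 0.5765.
C = 57.8 × 0.5765 = 33.3 mg/L.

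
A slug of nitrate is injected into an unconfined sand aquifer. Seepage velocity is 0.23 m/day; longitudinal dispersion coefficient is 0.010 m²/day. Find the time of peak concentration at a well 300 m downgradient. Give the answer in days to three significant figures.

1300 days

For the 1D instantaneous-source solution, setting ∂C/∂t = 0 at fixed x gives v²t² + 2Dt − x² = 0, so t = (√(D² + v²x²) − D)/v².
√(D² + v²x²) = √(0.010² + 0.23² × 300²) = 69.00; v² = 0.0529.
t = (69.00 − 0.010)/0.0529 = 1300 days (vs. the pure-advection estimate x/v = 1300 d).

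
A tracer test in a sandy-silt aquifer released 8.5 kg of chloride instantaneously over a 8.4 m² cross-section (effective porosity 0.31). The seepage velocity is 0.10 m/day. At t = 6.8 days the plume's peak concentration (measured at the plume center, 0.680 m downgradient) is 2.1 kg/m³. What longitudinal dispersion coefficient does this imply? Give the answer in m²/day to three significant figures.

At the plume center C_max = M/(n_e·A·√(4πDt)), so D = M²/(4πt·(n_e·A·C_max)²).
n_e·A·C_max = 0.31 × 8.4 × 2.1 = 5.468 kg/m.
D = 8.5²/(4π × 6.8 × 5.468²) = 0.0283 m²/day.

0.0283 m²/day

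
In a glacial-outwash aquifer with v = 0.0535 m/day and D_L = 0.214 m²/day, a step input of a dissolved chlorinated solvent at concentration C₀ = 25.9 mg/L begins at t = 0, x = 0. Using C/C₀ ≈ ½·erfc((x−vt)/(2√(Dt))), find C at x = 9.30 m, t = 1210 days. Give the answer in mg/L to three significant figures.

25.7 mg/L

For a continuous step input, C/C₀ ≈ ½·erfc((x−vt)/(2√(Dt))).
vt = 0.0535 × 1210 = 64.735 m and 2√(Dt) = 2√(0.214 × 1210) = 32.18 m.
Argument (x−vt)/(2√(Dt)) = (9.30 − 64.735)/32.18 = -1.723; ½·erfc(-1.723) = 0.9926.
C = 25.9 × 0.9926 = 25.7 mg/L.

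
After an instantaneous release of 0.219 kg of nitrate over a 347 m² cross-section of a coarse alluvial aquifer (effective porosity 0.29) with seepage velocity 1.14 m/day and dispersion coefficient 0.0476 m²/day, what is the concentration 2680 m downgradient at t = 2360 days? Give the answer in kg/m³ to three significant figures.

4.55e-05 kg/m³

For an instantaneous plane source, C(x,t) = M/(n_e·A·√(4πDt)) · exp(−(x−vt)²/(4Dt)), with n_e·A the pore (flow) area.
Plume center vt = 1.14 × 2360 = 2690.4 m, so the well at 2680 m is 10.4 m upgradient of the peak.
√(4πDt) = 37.57 m, giving peak height M/(n_e·A·√(4πDt)) = 0.219/(0.29 × 347 × 37.57) = 5.793e-05 kg/m³.
(x−vt)²/(4Dt) = (-10.4)²/(4 × 0.0476 × 2360) = 0.2407; exp(−0.2407) = 0.7861.
C = 5.793e-05 × 0.7861 = 4.55e-05 kg/m³.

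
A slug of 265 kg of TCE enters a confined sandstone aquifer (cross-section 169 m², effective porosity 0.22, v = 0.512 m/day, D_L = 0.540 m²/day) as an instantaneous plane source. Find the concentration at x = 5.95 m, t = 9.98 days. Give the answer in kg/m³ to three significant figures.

For an instantaneous plane source, C(x,t) = M/(n_e·A·√(4πDt)) · exp(−(x−vt)²/(4Dt)), with n_e·A the pore (flow) area.
Plume center vt = 0.512 × 9.98 = 5.10976 m, so the well at 5.95 m is 0.84024 m downgradient of the peak.
√(4πDt) = 8.229 m, giving peak height M/(n_e·A·√(4πDt)) = 265/(0.22 × 169 × 8.229) = 0.8661 kg/m³.
(x−vt)²/(4Dt) = (0.84024)²/(4 × 0.540 × 9.98) = 0.03275; exp(−0.03275) = 0.9678.
C = 0.8661 × 0.9678 = 0.838 kg/m³.

0.838 kg/m³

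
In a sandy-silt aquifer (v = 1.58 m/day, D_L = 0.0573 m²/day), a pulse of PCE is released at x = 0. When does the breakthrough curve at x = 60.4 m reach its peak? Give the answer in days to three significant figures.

38.2 days

For the 1D instantaneous-source solution, setting ∂C/∂t = 0 at fixed x gives v²t² + 2Dt − x² = 0, so t = (√(D² + v²x²) − D)/v².
√(D² + v²x²) = √(0.0573² + 1.58² × 60.4²) = 95.43; v² = 2.4964.
t = (95.43 − 0.0573)/2.4964 = 38.2 days (vs. the pure-advection estimate x/v = 38.2 d).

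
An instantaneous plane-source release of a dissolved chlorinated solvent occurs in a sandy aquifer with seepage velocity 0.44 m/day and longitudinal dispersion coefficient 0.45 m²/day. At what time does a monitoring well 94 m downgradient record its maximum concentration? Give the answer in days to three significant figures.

For the 1D instantaneous-source solution, setting ∂C/∂t = 0 at fixed x gives v²t² + 2Dt − x² = 0, so t = (√(D² + v²x²) − D)/v².
√(D² + v²x²) = √(0.45² + 0.44² × 94²) = 41.36; v² = 0.1936.
t = (41.36 − 0.45)/0.1936 = 211 days (vs. the pure-advection estimate x/v = 214 d).

211 days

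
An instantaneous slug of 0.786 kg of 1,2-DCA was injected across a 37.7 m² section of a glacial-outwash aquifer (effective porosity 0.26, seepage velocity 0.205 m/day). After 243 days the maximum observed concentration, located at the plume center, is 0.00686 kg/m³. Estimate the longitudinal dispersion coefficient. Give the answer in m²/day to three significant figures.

0.0447 m²/day

At the plume center C_max = M/(n_e·A·√(4πDt)), so D = M²/(4πt·(n_e·A·C_max)²).
n_e·A·C_max = 0.26 × 37.7 × 0.00686 = 0.06724 kg/m.
D = 0.786²/(4π × 243 × 0.06724²) = 0.0447 m²/day.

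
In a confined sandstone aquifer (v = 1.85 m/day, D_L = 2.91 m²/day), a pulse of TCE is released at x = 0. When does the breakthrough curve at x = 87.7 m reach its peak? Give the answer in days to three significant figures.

46.6 days

For the 1D instantaneous-source solution, setting ∂C/∂t = 0 at fixed x gives v²t² + 2Dt − x² = 0, so t = (√(D² + v²x²) − D)/v².
√(D² + v²x²) = √(2.91² + 1.85² × 87.7²) = 162.3; v² = 3.4225.
t = (162.3 − 2.91)/3.4225 = 46.6 days (vs. the pure-advection estimate x/v = 47.4 d).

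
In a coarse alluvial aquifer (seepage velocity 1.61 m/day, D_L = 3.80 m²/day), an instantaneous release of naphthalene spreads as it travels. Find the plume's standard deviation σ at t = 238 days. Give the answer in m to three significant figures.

Dispersive spreading gives a Gaussian with σ² = 2Dt; advection only shifts the center.
σ = √(2 × 3.80 × 238) = 42.5 m.

42.5 m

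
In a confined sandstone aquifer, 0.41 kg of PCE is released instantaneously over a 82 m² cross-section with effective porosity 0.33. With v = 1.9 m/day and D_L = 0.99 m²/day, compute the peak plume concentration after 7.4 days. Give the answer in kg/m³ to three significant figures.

The peak of an instantaneous 1D plume sits at x = vt; there the Gaussian factor is 1 and C_max = M/(n_e·A·√(4πDt)), where n_e·A is the pore area the mass is dissolved in.
√(4πDt) = √(4π × 0.99 × 7.4) = 9.595 m, so C_max = 0.41/(0.33 × 82 × 9.595) = 0.00158 kg/m³.

0.00158 kg/m³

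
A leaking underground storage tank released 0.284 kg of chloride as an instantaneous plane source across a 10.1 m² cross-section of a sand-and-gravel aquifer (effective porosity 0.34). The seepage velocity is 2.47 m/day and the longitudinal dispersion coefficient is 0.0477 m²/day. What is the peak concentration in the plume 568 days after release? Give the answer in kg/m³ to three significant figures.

0.00448 kg/m³

The peak of an instantaneous 1D plume sits at x = vt; there the Gaussian factor is 1 and C_max = M/(n_e·A·√(4πDt)), where n_e·A is the pore area the mass is dissolved in.
√(4πDt) = √(4π × 0.0477 × 568) = 18.45 m, so C_max = 0.284/(0.34 × 10.1 × 18.45) = 0.00448 kg/m³.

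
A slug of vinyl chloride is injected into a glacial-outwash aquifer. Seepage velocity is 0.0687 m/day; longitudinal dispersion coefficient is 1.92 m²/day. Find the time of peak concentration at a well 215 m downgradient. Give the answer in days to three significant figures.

2750 days

For the 1D instantaneous-source solution, setting ∂C/∂t = 0 at fixed x gives v²t² + 2Dt − x² = 0, so t = (√(D² + v²x²) − D)/v².
√(D² + v²x²) = √(1.92² + 0.0687² × 215²) = 14.89; v² = 0.00471969.
t = (14.89 − 1.92)/0.00471969 = 2750 days (vs. the pure-advection estimate x/v = 3130 d).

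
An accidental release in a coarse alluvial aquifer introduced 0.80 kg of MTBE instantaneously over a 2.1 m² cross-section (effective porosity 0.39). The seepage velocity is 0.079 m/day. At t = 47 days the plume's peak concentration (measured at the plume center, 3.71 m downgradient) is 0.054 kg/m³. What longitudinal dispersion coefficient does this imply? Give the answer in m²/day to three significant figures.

0.554 m²/day

At the plume center C_max = M/(n_e·A·√(4πDt)), so D = M²/(4πt·(n_e·A·C_max)²).
n_e·A·C_max = 0.39 × 2.1 × 0.054 = 0.04423 kg/m.
D = 0.80²/(4π × 47 × 0.04423²) = 0.554 m²/day.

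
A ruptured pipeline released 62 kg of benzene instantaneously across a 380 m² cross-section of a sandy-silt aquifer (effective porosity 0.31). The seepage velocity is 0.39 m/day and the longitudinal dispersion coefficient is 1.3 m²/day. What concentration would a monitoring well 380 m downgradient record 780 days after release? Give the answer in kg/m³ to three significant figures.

For an instantaneous plane source, C(x,t) = M/(n_e·A·√(4πDt)) · exp(−(x−vt)²/(4Dt)), with n_e·A the pore (flow) area.
Plume center vt = 0.39 × 780 = 304.2 m, so the well at 380 m is 75.8 m downgradient of the peak.
√(4πDt) = 112.9 m, giving peak height M/(n_e·A·√(4πDt)) = 62/(0.31 × 380 × 112.9) = 0.004662 kg/m³.
(x−vt)²/(4Dt) = (75.8)²/(4 × 1.3 × 780) = 1.417; exp(−1.417) = 0.2424.
C = 0.004662 × 0.2424 = 0.00113 kg/m³.

0.00113 kg/m³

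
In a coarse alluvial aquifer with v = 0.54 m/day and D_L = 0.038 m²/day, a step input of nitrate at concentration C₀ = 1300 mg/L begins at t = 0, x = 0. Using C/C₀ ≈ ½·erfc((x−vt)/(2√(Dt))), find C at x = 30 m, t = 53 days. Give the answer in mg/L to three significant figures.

320 mg/L

For a continuous step input, C/C₀ ≈ ½·erfc((x−vt)/(2√(Dt))).
vt = 0.54 × 53 = 28.62 m and 2√(Dt) = 2√(0.038 × 53) = 2.838 m.
Argument (x−vt)/(2√(Dt)) = (30 − 28.62)/2.838 = 0.4863; ½·erfc(0.4863) = 0.2458.
C = 1300 × 0.2458 = 320 mg/L.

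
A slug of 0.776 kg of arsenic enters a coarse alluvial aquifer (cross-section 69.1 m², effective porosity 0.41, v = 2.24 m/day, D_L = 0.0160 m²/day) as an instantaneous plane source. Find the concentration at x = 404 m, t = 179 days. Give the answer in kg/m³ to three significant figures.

For an instantaneous plane source, C(x,t) = M/(n_e·A·√(4πDt)) · exp(−(x−vt)²/(4Dt)), with n_e·A the pore (flow) area.
Plume center vt = 2.24 × 179 = 400.96 m, so the well at 404 m is 3.04 m downgradient of the peak.
√(4πDt) = 5.999 m, giving peak height M/(n_e·A·√(4πDt)) = 0.776/(0.41 × 69.1 × 5.999) = 0.004566 kg/m³.
(x−vt)²/(4Dt) = (3.04)²/(4 × 0.0160 × 179) = 0.8067; exp(−0.8067) = 0.4463.
C = 0.004566 × 0.4463 = 0.00204 kg/m³.

0.00204 kg/m³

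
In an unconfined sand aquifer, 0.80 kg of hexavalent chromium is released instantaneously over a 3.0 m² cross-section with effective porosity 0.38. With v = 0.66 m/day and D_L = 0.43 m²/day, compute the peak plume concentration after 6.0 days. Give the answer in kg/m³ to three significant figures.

The peak of an instantaneous 1D plume sits at x = vt; there the Gaussian factor is 1 and C_max = M/(n_e·A·√(4πDt)), where n_e·A is the pore area the mass is dissolved in.
√(4πDt) = √(4π × 0.43 × 6.0) = 5.694 m, so C_max = 0.80/(0.38 × 3.0 × 5.694) = 0.123 kg/m³.

0.123 kg/m³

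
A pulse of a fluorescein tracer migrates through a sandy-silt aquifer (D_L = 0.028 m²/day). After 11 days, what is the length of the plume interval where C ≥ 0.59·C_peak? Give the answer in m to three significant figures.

The plume is Gaussian with σ = √(2Dt) = √(2 × 0.028 × 11) = 0.7849 m.
C/C_peak = exp(−Δx²/(2σ²)) = 0.59 ⇒ Δx = σ·√(−2 ln 0.59) = 0.7849 × 1.027 = 0.8061 m.
Width = 2Δx = 1.61 m.

1.61 m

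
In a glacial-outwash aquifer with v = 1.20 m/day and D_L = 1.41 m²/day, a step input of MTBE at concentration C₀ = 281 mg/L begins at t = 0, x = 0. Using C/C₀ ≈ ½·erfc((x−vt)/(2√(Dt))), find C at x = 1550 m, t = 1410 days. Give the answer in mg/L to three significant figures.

For a continuous step input, C/C₀ ≈ ½·erfc((x−vt)/(2√(Dt))).
vt = 1.20 × 1410 = 1692 m and 2√(Dt) = 2√(1.41 × 1410) = 89.18 m.
Argument (x−vt)/(2√(Dt)) = (1550 − 1692)/89.18 = -1.592; ½·erfc(-1.592) = 0.9878.
C = 281 × 0.9878 = 278 mg/L.

278 mg/L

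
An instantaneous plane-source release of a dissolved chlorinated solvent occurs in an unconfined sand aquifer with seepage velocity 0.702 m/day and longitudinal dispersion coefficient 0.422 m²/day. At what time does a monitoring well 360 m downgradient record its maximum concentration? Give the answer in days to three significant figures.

512 days

For the 1D instantaneous-source solution, setting ∂C/∂t = 0 at fixed x gives v²t² + 2Dt − x² = 0, so t = (√(D² + v²x²) − D)/v².
√(D² + v²x²) = √(0.422² + 0.702² × 360²) = 252.7; v² = 0.492804.
t = (252.7 − 0.422)/0.492804 = 512 days (vs. the pure-advection estimate x/v = 513 d).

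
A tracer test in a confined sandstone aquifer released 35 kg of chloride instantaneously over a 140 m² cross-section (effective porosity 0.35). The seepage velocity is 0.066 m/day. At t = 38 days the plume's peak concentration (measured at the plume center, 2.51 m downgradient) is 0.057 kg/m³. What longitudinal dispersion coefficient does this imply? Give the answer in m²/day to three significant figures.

At the plume center C_max = M/(n_e·A·√(4πDt)), so D = M²/(4πt·(n_e·A·C_max)²).
n_e·A·C_max = 0.35 × 140 × 0.057 = 2.793 kg/m.
D = 35²/(4π × 38 × 2.793²) = 0.329 m²/day.

0.329 m²/day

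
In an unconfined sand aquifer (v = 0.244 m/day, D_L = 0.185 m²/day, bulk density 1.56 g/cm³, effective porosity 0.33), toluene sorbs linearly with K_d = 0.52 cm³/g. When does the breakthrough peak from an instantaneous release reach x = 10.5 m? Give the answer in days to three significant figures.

138 days

Retardation factor R = 1 + ρ_b·K_d/n = 1 + 1.56 × 0.52/0.33 = 3.458.
Sorption retards both mechanisms: v_R = v/R = 0.07056 m/day, D_R = D/R = 0.05350 m²/day.
Peak time from v_R²t² + 2D_R t − x² = 0: t = (√(D_R² + v_R²x²) − D_R)/v_R².
√(D_R² + v_R²x²) = √(0.05350² + 0.07056² × 10.5²) = 0.7428; v_R² = 0.004979.
t = (0.7428 − 0.05350)/0.004979 = 138 days.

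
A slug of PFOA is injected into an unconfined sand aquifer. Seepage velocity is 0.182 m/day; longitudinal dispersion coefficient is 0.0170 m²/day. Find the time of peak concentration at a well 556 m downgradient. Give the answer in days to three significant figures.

For the 1D instantaneous-source solution, setting ∂C/∂t = 0 at fixed x gives v²t² + 2Dt − x² = 0, so t = (√(D² + v²x²) − D)/v².
√(D² + v²x²) = √(0.0170² + 0.182² × 556²) = 101.2; v² = 0.033124.
t = (101.2 − 0.0170)/0.033124 = 3050 days (vs. the pure-advection estimate x/v = 3050 d).

3050 days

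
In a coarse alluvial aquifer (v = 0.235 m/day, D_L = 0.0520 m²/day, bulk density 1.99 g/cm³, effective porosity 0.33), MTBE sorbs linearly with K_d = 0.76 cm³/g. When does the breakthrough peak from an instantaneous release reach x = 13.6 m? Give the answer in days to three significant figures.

Retardation factor R = 1 + ρ_b·K_d/n = 1 + 1.99 × 0.76/0.33 = 5.583.
Sorption retards both mechanisms: v_R = v/R = 0.04209 m/day, D_R = D/R = 0.009314 m²/day.
Peak time from v_R²t² + 2D_R t − x² = 0: t = (√(D_R² + v_R²x²) − D_R)/v_R².
√(D_R² + v_R²x²) = √(0.009314² + 0.04209² × 13.6²) = 0.5725; v_R² = 0.001772.
t = (0.5725 − 0.009314)/0.001772 = 318 days.

318 days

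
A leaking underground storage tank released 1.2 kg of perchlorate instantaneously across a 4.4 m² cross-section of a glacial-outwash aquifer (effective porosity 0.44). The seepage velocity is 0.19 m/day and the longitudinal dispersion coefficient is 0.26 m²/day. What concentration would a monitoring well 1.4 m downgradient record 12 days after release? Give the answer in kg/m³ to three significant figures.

For an instantaneous plane source, C(x,t) = M/(n_e·A·√(4πDt)) · exp(−(x−vt)²/(4Dt)), with n_e·A the pore (flow) area.
Plume center vt = 0.19 × 12 = 2.28 m, so the well at 1.4 m is 0.88 m upgradient of the peak.
√(4πDt) = 6.262 m, giving peak height M/(n_e·A·√(4πDt)) = 1.2/(0.44 × 4.4 × 6.262) = 0.09898 kg/m³.
(x−vt)²/(4Dt) = (-0.88)²/(4 × 0.26 × 12) = 0.06205; exp(−0.06205) = 0.9398.
C = 0.09898 × 0.9398 = 0.0930 kg/m³.

0.0930 kg/m³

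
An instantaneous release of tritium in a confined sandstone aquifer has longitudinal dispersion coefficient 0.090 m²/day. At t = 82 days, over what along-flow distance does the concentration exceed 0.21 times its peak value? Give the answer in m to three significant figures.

13.6 m

The plume is Gaussian with σ = √(2Dt) = √(2 × 0.090 × 82) = 3.842 m.
C/C_peak = exp(−Δx²/(2σ²)) = 0.21 ⇒ Δx = σ·√(−2 ln 0.21) = 3.842 × 1.767 = 6.789 m.
Width = 2Δx = 13.6 m.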